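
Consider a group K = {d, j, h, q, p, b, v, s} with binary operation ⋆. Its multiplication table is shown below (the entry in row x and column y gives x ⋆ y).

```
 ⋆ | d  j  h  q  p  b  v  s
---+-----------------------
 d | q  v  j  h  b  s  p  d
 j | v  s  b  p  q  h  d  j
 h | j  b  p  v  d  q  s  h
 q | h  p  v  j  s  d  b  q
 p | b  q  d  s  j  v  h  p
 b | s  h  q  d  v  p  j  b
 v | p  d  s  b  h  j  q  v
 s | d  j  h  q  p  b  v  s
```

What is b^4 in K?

j

b^1 = b
b^2 = b ⋆ b = p
b^3 = p ⋆ b = v
b^4 = v ⋆ b = j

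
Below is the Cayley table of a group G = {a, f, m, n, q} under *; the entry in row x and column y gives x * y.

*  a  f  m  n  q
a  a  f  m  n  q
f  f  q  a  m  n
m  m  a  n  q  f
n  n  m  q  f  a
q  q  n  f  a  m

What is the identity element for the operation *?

The identity e satisfies e * x = x for all x, so its row in the table reproduces the column headers.
Row a reads: a, f, m, n, q — exactly the header order. So a is the identity.

a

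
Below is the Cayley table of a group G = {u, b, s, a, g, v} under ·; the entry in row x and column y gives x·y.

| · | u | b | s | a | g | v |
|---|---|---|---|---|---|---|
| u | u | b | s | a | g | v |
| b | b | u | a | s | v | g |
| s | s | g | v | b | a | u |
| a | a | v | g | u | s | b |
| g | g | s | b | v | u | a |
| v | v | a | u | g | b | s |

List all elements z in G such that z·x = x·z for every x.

{u}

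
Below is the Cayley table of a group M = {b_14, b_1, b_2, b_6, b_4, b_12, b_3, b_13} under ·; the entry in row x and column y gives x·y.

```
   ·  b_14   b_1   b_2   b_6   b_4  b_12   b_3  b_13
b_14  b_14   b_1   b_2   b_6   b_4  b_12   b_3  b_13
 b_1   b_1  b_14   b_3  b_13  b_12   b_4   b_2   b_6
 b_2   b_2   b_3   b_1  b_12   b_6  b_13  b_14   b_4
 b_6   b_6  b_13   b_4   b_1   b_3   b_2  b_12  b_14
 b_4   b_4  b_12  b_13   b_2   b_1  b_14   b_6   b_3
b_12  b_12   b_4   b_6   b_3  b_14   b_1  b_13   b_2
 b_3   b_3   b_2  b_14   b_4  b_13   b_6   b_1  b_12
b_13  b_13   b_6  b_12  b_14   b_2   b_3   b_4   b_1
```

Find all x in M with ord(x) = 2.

{b_1}

Identity is b_14. Compute the order of each non-identity element by repeated multiplication:
  b_1: b_1 → b_14  (order 2)
  b_2: b_2 → b_1 → b_3 → b_14  (order 4)
  b_6: b_6 → b_1 → b_13 → b_14  (order 4)
  b_4: b_4 → b_1 → b_12 → b_14  (order 4)
  b_12: b_12 → b_1 → b_4 → b_14  (order 4)
  b_3: b_3 → b_1 → b_2 → b_14  (order 4)
  b_13: b_13 → b_1 → b_6 → b_14  (order 4)
Elements of order 2: {b_1}.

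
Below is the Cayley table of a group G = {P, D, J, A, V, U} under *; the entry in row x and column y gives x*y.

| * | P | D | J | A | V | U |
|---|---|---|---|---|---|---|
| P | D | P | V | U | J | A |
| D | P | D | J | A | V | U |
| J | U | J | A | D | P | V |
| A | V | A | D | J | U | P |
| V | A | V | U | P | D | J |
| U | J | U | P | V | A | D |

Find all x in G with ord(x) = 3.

{A, J}

Identity is D. Compute the order of each non-identity element by repeated multiplication:
  P: P → D  (order 2)
  J: J → A → D  (order 3)
  A: A → J → D  (order 3)
  V: V → D  (order 2)
  U: U → D  (order 2)
Elements of order 3: {A, J}.
(Structurally, G here is isomorphic to the symmetric group S_3.)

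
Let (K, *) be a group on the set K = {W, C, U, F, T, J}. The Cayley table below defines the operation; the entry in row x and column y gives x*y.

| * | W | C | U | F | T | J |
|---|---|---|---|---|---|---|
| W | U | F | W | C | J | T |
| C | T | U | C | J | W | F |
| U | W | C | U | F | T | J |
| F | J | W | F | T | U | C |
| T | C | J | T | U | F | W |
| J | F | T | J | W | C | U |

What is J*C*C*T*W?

T

J*C = T
T*C = J
J*T = C
C*W = T
(Structurally, K here is isomorphic to the symmetric group S_3.)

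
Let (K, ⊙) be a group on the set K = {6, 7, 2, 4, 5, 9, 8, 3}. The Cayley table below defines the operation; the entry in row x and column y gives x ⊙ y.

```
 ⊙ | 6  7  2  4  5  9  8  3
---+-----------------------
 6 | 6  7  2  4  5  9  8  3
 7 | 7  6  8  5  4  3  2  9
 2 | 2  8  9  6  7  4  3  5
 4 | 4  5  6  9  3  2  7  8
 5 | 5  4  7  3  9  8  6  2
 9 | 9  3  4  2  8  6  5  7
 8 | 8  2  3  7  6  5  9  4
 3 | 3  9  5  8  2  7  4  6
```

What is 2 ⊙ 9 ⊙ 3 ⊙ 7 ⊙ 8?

3

2 ⊙ 9 = 4
4 ⊙ 3 = 8
8 ⊙ 7 = 2
2 ⊙ 8 = 3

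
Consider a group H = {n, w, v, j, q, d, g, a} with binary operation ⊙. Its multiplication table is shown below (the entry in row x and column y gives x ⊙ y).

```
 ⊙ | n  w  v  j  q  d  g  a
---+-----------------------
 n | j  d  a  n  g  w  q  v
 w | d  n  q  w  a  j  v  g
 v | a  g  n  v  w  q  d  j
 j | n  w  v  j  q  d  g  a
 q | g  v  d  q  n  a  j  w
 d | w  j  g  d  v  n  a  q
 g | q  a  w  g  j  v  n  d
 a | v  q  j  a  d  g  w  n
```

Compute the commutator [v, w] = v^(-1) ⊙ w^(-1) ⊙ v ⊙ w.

Identity is j; from the table v^(-1) = a and w^(-1) = d.
a ⊙ d = g
g ⊙ v = w
w ⊙ w = n

n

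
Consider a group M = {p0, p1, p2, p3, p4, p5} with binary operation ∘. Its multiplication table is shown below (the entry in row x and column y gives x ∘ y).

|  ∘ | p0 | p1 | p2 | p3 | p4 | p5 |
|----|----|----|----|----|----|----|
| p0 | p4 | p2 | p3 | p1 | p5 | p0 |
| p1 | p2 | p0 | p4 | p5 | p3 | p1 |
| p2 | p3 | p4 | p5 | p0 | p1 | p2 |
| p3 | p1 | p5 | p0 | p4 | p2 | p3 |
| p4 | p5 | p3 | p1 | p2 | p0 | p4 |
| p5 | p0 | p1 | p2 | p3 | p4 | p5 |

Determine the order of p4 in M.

3

The identity element is p5 (its row matches the header).
p4^1 = p4
p4^2 = p4 ∘ p4 = p0
p4^3 = p0 ∘ p4 = p5
The first power of p4 equal to the identity is p4^3, so ord(p4) = 3.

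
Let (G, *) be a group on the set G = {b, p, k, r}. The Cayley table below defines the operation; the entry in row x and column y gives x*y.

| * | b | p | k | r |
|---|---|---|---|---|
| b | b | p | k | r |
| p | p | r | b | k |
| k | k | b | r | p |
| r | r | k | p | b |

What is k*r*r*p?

b

k*r = p
p*r = k
k*p = b
(Structurally, G here is isomorphic to the cyclic group Z_4.)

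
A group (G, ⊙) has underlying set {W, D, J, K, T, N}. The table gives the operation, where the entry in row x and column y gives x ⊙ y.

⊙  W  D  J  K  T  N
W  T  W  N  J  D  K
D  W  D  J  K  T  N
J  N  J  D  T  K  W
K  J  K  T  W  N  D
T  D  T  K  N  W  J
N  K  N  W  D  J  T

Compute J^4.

J^1 = J
J^2 = J ⊙ J = D
J^3 = D ⊙ J = J
J^4 = J ⊙ J = D

D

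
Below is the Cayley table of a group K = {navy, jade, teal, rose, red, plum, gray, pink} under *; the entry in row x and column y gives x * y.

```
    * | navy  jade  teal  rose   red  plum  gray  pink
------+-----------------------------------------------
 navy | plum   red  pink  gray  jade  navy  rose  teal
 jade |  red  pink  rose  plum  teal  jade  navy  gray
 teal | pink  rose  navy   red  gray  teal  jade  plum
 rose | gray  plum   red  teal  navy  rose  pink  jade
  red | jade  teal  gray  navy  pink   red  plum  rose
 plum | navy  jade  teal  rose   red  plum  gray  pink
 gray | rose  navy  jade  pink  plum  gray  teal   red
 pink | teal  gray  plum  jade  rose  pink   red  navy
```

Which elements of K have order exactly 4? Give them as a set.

{pink, teal}

Identity is plum. Compute the order of each non-identity element by repeated multiplication:
  navy: navy → plum  (order 2)
  jade: jade → pink → gray → navy → red → teal → rose → plum  (order 8)
  teal: teal → navy → pink → plum  (order 4)
  rose: rose → teal → red → navy → gray → pink → jade → plum  (order 8)
  red: red → pink → rose → navy → jade → teal → gray → plum  (order 8)
  gray: gray → teal → jade → navy → rose → pink → red → plum  (order 8)
  pink: pink → navy → teal → plum  (order 4)
Elements of order 4: {pink, teal}.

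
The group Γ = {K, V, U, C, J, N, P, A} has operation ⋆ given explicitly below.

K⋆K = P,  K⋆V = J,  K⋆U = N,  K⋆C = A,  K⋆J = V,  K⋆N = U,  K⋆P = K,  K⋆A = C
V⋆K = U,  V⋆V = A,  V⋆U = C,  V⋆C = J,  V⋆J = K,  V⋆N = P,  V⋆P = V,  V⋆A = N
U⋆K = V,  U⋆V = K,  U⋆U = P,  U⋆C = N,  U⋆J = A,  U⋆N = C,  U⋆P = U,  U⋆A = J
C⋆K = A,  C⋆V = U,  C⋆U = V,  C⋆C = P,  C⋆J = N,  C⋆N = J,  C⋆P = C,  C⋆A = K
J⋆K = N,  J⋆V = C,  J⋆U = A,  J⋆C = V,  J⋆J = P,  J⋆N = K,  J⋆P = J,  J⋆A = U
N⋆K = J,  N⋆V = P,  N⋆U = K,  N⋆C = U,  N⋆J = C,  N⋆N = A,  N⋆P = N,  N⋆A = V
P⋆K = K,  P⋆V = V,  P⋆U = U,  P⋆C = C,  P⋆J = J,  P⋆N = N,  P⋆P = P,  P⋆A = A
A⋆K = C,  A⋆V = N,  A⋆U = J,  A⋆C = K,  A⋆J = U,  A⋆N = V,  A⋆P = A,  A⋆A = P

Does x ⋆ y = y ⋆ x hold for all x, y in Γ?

No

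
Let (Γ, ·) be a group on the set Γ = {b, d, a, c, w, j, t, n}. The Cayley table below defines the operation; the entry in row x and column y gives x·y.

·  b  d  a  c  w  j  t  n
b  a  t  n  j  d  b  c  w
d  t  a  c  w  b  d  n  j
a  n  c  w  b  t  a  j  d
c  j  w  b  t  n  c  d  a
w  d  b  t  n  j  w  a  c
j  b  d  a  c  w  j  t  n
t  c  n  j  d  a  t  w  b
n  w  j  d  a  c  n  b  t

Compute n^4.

w

n^1 = n
n^2 = n·n = t
n^3 = t·n = b
n^4 = b·n = w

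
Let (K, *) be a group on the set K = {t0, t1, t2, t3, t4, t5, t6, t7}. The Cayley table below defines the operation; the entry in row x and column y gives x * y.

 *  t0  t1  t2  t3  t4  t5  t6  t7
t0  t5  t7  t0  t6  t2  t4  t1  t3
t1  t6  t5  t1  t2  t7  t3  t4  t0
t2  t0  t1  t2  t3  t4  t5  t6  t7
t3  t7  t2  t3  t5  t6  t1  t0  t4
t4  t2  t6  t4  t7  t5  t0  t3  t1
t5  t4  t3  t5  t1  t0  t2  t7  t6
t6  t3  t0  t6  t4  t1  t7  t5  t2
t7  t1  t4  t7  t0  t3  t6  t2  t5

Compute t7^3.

t6

t7^1 = t7
t7^2 = t7 * t7 = t5
t7^3 = t5 * t7 = t6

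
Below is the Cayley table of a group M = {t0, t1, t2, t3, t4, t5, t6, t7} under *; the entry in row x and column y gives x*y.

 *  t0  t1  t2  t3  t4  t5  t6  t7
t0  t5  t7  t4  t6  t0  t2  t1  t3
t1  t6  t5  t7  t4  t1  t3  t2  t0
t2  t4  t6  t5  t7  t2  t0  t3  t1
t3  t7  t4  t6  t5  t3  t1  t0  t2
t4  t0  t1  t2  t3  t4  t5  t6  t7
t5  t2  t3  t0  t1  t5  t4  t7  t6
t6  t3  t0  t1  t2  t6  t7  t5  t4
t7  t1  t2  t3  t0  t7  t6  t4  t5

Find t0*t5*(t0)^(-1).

The identity is t4. In row t0, the entry t4 sits in column t2, so t0^(-1) = t2.
t0*t5 = t2
t2*t2 = t5

t5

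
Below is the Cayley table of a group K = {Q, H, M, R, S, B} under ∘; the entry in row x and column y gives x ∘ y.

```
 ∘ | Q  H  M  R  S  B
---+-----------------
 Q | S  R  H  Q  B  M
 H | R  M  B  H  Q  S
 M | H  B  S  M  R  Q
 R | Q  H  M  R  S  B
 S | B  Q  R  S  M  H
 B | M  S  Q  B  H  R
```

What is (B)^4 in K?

B^1 = B
B^2 = B ∘ B = R
B^3 = R ∘ B = B
B^4 = B ∘ B = R
(Structurally, K here is isomorphic to the cyclic group Z_6.)

R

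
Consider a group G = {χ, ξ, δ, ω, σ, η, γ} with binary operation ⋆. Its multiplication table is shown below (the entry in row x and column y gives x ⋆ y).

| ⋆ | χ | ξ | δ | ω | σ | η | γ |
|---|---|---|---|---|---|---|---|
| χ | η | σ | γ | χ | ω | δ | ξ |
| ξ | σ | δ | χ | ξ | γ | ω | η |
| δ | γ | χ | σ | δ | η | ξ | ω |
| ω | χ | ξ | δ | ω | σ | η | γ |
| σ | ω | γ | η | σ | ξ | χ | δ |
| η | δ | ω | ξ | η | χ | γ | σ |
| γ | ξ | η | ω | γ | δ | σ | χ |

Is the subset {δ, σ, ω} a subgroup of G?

No

σ ⋆ σ = ξ, which is not in {δ, σ, ω}.
The subset is not closed under ⋆, so it is not a subgroup.
(Structurally, G here is isomorphic to the cyclic group Z_7.)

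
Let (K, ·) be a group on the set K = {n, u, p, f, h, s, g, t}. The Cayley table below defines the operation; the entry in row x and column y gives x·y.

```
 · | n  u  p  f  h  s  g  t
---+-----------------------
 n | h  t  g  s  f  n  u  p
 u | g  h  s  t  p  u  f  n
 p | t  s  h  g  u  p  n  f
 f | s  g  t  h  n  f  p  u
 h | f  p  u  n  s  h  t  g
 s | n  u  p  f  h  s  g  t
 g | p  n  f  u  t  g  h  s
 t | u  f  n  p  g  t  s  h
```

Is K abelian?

No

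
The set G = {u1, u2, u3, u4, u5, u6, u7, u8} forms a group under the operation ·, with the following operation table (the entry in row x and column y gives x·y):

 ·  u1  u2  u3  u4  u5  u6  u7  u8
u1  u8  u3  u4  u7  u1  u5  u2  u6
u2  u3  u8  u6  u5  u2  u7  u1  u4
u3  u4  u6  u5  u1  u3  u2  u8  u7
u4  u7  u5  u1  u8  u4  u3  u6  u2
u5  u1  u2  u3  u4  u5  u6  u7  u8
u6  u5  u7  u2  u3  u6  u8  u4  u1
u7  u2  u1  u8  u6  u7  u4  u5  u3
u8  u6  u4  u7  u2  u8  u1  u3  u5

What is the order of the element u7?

The identity element is u5 (its row matches the header).
u7^1 = u7
u7^2 = u7·u7 = u5
The first power of u7 equal to the identity is u7^2, so ord(u7) = 2.

2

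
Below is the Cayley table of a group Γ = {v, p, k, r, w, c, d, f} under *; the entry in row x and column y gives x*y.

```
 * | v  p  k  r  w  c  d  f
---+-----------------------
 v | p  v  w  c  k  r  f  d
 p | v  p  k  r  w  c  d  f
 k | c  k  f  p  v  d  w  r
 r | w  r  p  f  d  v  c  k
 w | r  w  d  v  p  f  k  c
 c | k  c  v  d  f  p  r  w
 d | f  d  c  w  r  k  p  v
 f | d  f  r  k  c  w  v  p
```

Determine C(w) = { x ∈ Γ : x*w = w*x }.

{c, f, p, w}

Compare row w with column w entry by entry.
f*w = c = w*f, so f commutes with w.
d*w = r but w*d = k, so d does not.
Collecting the elements that commute with w: C(w) = {c, f, p, w}.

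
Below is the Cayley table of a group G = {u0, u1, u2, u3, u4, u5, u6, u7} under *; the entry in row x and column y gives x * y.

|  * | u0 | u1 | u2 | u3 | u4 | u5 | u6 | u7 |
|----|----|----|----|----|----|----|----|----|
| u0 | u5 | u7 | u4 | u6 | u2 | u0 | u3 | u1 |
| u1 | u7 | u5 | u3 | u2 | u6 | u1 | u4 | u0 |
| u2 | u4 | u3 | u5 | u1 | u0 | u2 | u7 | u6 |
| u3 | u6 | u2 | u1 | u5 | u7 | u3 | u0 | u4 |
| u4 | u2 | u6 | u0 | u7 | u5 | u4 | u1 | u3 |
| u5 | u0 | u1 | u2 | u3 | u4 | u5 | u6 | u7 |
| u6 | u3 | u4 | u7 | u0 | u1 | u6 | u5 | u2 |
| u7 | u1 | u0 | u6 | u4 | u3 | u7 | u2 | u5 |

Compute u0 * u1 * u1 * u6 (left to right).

u3

u0 * u1 = u7
u7 * u1 = u0
u0 * u6 = u3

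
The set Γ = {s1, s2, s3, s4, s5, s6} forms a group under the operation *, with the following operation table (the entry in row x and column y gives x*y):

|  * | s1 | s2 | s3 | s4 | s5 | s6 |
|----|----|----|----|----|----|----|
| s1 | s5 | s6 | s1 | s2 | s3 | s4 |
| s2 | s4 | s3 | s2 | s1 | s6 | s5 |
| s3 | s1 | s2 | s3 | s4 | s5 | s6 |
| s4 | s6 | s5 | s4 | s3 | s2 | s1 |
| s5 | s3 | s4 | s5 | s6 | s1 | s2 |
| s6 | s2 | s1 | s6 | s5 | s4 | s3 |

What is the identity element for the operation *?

The identity e satisfies e*x = x for all x, so its row in the table reproduces the column headers.
Row s3 reads: s1, s2, s3, s4, s5, s6 — exactly the header order. So s3 is the identity.

s3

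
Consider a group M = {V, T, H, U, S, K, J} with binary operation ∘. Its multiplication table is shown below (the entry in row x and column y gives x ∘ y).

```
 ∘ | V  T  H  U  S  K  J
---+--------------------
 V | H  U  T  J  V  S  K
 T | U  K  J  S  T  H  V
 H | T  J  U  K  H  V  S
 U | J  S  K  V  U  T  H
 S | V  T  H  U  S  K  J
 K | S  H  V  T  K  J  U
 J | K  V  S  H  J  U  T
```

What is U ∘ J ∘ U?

K

U ∘ J = H
H ∘ U = K
(Structurally, M here is isomorphic to the cyclic group Z_7.)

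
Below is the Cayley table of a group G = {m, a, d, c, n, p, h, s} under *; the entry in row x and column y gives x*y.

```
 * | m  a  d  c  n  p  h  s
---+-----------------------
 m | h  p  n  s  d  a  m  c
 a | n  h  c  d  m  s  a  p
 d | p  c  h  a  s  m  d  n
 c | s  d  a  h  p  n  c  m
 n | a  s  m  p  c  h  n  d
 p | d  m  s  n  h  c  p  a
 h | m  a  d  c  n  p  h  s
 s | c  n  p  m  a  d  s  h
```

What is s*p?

d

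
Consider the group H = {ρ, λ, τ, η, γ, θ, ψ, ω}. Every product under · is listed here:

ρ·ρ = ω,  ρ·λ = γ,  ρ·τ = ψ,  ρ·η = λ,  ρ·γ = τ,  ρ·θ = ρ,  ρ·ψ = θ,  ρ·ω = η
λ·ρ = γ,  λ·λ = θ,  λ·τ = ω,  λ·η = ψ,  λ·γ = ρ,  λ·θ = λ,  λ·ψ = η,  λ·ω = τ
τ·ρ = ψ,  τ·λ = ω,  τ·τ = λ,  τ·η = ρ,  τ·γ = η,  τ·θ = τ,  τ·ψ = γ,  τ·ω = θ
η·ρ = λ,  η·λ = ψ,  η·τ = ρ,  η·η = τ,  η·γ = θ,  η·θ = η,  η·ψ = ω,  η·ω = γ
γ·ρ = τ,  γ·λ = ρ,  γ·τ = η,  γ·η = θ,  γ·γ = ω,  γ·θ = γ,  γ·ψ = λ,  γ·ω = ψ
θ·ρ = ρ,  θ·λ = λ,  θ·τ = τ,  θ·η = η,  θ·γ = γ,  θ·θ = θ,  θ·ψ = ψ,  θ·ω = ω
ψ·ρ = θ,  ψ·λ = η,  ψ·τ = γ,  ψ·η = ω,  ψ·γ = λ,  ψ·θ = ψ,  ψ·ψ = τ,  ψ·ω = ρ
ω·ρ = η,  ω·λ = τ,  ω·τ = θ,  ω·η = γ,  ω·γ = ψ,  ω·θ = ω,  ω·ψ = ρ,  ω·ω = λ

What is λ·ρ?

γ

Read row λ, column ρ: λ·ρ = γ.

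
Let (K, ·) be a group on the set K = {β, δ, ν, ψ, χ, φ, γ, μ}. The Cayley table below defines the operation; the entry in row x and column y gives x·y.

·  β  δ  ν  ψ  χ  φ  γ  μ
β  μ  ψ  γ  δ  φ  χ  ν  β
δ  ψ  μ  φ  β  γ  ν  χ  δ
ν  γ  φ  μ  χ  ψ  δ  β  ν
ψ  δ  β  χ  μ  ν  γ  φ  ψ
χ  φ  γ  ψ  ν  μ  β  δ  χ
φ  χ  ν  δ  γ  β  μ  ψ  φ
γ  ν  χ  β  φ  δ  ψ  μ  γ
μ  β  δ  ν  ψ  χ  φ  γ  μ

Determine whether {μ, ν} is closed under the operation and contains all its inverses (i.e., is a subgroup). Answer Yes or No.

{μ, ν} contains the identity μ.
Checking products: every product of two elements of {μ, ν} (read from the table) lies in {μ, ν}, so the set is closed.
In a finite group, a nonempty closed subset is a subgroup. So {μ, ν} ≤ K.

Yes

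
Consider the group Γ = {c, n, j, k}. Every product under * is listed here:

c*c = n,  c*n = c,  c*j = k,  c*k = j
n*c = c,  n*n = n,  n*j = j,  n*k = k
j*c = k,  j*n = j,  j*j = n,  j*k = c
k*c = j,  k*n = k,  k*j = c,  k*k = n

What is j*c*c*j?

n

j*c = k
k*c = j
j*j = n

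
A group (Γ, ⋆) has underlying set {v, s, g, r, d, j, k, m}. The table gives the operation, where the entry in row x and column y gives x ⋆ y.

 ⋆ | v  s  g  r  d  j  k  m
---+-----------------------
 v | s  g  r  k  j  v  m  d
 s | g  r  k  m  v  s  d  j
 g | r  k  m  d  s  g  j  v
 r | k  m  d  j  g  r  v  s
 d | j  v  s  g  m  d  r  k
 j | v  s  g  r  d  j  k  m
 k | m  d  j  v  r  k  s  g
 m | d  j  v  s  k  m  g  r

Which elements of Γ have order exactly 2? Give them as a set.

{r}

Identity is j. Compute the order of each non-identity element by repeated multiplication:
  v: v → s → g → r → k → m → d → j  (order 8)
  s: s → r → m → j  (order 4)
  g: g → m → v → r → d → s → k → j  (order 8)
  r: r → j  (order 2)
  d: d → m → k → r → g → s → v → j  (order 8)
  k: k → s → d → r → v → m → g → j  (order 8)
  m: m → r → s → j  (order 4)
Elements of order 2: {r}.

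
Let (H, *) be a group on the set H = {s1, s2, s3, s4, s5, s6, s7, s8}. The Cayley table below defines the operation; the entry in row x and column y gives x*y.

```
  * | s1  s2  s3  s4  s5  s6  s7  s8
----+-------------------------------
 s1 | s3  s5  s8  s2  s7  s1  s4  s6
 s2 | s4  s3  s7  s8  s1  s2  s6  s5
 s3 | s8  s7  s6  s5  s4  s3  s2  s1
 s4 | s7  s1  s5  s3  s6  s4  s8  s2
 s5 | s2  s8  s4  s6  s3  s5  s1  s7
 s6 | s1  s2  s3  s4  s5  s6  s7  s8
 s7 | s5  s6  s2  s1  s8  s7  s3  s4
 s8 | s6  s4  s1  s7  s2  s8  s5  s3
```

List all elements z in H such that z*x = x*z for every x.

{s3, s6}

An element z is central iff its row equals its column in the table.
For s5: s5*s7 = s1 ≠ s8 = s7*s5, so s5 ∉ Z.
Checking each element this way leaves Z(H) = {s3, s6}.
(Structurally, H here is isomorphic to the quaternion group Q_8.)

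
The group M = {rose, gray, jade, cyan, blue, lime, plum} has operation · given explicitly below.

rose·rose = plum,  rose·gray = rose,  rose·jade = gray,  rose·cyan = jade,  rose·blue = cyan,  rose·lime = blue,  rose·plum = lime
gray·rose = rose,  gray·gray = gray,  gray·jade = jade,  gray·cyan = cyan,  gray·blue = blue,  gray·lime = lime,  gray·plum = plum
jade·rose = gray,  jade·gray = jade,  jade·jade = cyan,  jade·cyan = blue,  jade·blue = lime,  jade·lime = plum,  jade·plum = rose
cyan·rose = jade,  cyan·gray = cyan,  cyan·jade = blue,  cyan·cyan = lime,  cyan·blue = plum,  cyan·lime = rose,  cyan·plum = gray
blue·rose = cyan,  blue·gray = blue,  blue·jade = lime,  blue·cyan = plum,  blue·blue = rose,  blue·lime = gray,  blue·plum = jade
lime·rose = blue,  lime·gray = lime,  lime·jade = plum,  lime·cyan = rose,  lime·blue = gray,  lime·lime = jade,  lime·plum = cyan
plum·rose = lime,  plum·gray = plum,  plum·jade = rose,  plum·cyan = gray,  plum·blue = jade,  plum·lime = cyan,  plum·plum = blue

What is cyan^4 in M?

jade

cyan^1 = cyan
cyan^2 = cyan·cyan = lime
cyan^3 = lime·cyan = rose
cyan^4 = rose·cyan = jade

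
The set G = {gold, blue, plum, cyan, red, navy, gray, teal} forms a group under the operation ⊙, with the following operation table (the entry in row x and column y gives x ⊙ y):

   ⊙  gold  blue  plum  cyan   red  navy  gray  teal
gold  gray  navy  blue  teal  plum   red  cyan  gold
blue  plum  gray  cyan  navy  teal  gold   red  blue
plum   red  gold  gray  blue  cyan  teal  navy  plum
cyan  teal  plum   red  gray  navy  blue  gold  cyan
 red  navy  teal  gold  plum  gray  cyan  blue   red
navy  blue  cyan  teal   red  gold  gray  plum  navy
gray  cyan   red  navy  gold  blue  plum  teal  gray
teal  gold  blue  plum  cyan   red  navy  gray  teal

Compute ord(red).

4

The identity element is teal (its row matches the header).
red^1 = red
red^2 = red ⊙ red = gray
red^3 = gray ⊙ red = blue
red^4 = blue ⊙ red = teal
The first power of red equal to the identity is red^4, so ord(red) = 4.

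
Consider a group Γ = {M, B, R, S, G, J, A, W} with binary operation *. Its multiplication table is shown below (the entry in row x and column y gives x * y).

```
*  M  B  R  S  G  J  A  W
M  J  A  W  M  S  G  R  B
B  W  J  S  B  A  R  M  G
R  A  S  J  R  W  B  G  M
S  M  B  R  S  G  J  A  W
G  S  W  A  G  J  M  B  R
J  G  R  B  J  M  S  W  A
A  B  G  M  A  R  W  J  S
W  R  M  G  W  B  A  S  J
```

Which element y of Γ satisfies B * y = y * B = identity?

First locate the identity: row S matches the header, so S is the identity.
Scan row B for S: B * R = S. Hence B^(-1) = R.
(Structurally, Γ here is isomorphic to the quaternion group Q_8.)

R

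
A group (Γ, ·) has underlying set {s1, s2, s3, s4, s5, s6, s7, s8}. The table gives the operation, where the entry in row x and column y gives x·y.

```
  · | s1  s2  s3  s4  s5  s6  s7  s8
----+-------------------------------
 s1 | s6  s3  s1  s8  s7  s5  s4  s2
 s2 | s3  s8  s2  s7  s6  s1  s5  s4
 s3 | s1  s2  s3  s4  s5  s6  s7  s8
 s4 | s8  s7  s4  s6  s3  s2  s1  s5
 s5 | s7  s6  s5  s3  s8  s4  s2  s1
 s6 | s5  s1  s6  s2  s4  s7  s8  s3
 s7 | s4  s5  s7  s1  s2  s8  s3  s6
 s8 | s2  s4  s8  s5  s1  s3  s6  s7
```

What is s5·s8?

s1

Read row s5, column s8: s5·s8 = s1.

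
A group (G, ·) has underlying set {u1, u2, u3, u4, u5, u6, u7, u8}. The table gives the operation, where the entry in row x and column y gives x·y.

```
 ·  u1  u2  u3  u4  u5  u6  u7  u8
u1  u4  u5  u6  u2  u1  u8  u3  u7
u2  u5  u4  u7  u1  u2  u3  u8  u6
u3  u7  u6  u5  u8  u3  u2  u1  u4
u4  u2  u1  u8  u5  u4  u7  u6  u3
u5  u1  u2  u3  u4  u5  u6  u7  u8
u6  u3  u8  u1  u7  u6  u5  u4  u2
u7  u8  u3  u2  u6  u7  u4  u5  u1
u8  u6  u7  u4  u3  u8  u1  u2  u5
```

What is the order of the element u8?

2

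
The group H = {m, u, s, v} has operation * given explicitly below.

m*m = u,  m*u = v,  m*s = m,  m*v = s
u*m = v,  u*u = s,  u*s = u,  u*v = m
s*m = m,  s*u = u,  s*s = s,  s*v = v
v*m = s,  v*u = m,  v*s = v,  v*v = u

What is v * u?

m

Read row v, column u: v * u = m.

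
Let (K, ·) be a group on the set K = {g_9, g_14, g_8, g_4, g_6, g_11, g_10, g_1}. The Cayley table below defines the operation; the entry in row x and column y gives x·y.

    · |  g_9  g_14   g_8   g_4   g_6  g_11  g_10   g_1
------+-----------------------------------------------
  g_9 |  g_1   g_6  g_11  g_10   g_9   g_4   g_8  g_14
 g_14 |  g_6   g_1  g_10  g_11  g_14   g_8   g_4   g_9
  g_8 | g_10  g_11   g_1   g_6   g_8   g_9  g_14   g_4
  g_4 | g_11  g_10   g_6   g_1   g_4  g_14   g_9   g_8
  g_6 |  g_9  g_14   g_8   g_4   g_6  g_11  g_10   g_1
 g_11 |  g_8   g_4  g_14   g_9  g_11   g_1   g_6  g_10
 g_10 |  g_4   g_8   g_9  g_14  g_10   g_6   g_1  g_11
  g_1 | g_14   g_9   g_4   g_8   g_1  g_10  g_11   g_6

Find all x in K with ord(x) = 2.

{g_1}

Identity is g_6. Compute the order of each non-identity element by repeated multiplication:
  g_9: g_9 → g_1 → g_14 → g_6  (order 4)
  g_14: g_14 → g_1 → g_9 → g_6  (order 4)
  g_8: g_8 → g_1 → g_4 → g_6  (order 4)
  g_4: g_4 → g_1 → g_8 → g_6  (order 4)
  g_11: g_11 → g_1 → g_10 → g_6  (order 4)
  g_10: g_10 → g_1 → g_11 → g_6  (order 4)
  g_1: g_1 → g_6  (order 2)
Elements of order 2: {g_1}.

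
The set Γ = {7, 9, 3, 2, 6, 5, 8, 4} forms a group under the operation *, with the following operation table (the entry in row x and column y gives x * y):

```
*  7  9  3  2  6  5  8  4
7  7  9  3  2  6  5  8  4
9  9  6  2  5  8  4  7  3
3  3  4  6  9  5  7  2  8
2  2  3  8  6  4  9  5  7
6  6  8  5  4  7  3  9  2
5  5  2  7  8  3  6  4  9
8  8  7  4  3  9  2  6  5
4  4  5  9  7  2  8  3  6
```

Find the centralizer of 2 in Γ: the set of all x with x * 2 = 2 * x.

{2, 4, 6, 7}

Compare row 2 with column 2 entry by entry.
4 * 2 = 7 = 2 * 4, so 4 commutes with 2.
9 * 2 = 5 but 2 * 9 = 3, so 9 does not.
Collecting the elements that commute with 2: C(2) = {2, 4, 6, 7}.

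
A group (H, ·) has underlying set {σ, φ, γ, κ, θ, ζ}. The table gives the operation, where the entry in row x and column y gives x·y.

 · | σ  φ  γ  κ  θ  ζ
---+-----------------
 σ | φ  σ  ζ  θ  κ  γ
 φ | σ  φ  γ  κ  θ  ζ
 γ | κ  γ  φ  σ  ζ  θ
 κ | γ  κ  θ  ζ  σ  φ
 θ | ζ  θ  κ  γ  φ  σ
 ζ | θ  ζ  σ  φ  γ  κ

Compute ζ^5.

ζ^1 = ζ
ζ^2 = ζ·ζ = κ
ζ^3 = κ·ζ = φ
ζ^4 = φ·ζ = ζ
ζ^5 = ζ·ζ = κ

κ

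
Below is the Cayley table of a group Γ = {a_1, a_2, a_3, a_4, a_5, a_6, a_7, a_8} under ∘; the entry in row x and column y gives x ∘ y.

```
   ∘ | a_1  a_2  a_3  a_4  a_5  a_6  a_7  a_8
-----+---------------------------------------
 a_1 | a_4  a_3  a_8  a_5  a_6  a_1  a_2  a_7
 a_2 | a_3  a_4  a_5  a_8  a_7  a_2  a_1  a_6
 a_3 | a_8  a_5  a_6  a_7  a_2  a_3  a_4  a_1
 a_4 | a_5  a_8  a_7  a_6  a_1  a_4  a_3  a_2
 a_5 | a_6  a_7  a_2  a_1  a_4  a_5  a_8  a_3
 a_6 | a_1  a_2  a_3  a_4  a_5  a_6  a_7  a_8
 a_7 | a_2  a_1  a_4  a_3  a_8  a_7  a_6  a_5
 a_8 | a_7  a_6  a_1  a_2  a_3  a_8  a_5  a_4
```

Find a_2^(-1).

First locate the identity: row a_6 matches the header, so a_6 is the identity.
Scan row a_2 for a_6: a_2 ∘ a_8 = a_6. Hence a_2^(-1) = a_8.

a_8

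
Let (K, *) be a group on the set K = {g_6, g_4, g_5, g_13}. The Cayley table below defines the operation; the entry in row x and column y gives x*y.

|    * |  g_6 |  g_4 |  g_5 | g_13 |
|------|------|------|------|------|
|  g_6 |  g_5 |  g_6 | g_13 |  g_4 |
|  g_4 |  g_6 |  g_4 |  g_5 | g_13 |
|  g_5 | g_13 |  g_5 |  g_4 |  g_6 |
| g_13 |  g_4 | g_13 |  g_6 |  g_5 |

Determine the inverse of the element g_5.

First locate the identity: row g_4 matches the header, so g_4 is the identity.
Scan row g_5 for g_4: g_5*g_5 = g_4. Hence g_5^(-1) = g_5.

g_5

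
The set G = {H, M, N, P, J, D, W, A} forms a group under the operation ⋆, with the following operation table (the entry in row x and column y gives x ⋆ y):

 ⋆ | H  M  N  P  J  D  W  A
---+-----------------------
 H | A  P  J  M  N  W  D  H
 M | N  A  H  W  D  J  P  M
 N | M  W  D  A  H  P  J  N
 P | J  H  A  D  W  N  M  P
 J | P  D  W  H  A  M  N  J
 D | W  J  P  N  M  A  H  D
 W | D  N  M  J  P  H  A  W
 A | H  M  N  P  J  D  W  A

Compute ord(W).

The identity element is A (its row matches the header).
W^1 = W
W^2 = W ⋆ W = A
The first power of W equal to the identity is W^2, so ord(W) = 2.

2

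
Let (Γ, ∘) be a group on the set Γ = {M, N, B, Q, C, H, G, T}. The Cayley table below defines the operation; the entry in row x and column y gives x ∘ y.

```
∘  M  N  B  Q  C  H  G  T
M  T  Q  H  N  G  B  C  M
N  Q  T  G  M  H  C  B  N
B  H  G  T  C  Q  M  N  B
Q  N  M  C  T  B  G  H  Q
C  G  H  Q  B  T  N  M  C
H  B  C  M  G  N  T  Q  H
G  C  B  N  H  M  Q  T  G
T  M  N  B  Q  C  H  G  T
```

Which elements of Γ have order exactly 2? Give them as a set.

{B, C, G, H, M, N, Q}

Identity is T. Compute the order of each non-identity element by repeated multiplication:
  M: M → T  (order 2)
  N: N → T  (order 2)
  B: B → T  (order 2)
  Q: Q → T  (order 2)
  C: C → T  (order 2)
  H: H → T  (order 2)
  G: G → T  (order 2)
Elements of order 2: {B, C, G, H, M, N, Q}.
(Structurally, Γ here is isomorphic to the elementary abelian group (Z_2)^3.)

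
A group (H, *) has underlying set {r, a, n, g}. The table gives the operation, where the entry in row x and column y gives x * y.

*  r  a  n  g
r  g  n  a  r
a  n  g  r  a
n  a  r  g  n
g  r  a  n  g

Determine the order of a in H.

The identity element is g (its row matches the header).
a^1 = a
a^2 = a * a = g
The first power of a equal to the identity is a^2, so ord(a) = 2.
(Structurally, H here is isomorphic to the Klein four-group V_4.)

2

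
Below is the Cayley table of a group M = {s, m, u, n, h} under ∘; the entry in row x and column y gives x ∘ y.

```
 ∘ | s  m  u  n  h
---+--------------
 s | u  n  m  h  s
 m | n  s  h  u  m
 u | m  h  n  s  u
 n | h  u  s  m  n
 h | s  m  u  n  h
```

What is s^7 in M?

u

s^1 = s
s^2 = s ∘ s = u
s^3 = u ∘ s = m
s^4 = m ∘ s = n
s^5 = n ∘ s = h
s^6 = h ∘ s = s
s^7 = s ∘ s = u
(Structurally, M here is isomorphic to the cyclic group Z_5.)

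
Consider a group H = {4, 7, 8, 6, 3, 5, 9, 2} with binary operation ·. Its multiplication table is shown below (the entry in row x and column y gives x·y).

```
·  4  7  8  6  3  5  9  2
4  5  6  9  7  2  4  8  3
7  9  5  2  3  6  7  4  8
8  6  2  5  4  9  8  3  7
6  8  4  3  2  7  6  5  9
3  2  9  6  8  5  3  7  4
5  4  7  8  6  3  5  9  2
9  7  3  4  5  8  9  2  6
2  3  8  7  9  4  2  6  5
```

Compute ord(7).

2

The identity element is 5 (its row matches the header).
7^1 = 7
7^2 = 7·7 = 5
The first power of 7 equal to the identity is 7^2, so ord(7) = 2.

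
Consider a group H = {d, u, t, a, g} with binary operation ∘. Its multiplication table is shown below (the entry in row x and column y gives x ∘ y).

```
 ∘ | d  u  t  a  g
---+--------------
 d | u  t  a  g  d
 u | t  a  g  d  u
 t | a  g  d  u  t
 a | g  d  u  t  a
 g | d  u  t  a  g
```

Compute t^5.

g

t^1 = t
t^2 = t ∘ t = d
t^3 = d ∘ t = a
t^4 = a ∘ t = u
t^5 = u ∘ t = g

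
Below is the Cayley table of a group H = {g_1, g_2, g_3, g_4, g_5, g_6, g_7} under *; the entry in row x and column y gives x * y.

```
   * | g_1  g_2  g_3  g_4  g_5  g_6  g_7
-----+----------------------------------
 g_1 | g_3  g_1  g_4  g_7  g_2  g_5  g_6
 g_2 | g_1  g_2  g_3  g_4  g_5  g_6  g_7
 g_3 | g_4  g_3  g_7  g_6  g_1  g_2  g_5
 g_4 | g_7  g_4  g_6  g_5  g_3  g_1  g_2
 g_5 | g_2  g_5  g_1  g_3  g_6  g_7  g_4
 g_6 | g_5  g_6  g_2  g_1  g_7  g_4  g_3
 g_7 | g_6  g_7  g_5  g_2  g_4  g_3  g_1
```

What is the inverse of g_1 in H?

g_5

First locate the identity: row g_2 matches the header, so g_2 is the identity.
Scan row g_1 for g_2: g_1 * g_5 = g_2. Hence g_1^(-1) = g_5.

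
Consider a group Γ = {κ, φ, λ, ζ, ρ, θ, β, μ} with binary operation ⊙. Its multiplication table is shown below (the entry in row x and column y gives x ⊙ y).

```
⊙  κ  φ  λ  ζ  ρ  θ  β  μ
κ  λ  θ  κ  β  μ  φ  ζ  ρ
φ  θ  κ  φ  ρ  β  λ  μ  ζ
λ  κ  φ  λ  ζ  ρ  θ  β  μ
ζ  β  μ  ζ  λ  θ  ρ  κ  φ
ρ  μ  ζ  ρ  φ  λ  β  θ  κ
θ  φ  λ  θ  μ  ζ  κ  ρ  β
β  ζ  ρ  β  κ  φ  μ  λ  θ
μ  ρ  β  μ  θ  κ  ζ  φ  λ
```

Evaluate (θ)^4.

λ

θ^1 = θ
θ^2 = θ ⊙ θ = κ
θ^3 = κ ⊙ θ = φ
θ^4 = φ ⊙ θ = λ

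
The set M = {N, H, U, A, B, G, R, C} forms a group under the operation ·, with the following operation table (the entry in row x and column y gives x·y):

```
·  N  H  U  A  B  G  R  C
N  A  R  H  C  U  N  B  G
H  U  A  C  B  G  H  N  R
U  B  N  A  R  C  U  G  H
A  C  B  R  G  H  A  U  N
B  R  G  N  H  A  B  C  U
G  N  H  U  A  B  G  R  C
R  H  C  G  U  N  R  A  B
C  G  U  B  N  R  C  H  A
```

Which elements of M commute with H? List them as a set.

{A, B, G, H}

Compare row H with column H entry by entry.
B·H = G = H·B, so B commutes with H.
U·H = N but H·U = C, so U does not.
Collecting the elements that commute with H: C(H) = {A, B, G, H}.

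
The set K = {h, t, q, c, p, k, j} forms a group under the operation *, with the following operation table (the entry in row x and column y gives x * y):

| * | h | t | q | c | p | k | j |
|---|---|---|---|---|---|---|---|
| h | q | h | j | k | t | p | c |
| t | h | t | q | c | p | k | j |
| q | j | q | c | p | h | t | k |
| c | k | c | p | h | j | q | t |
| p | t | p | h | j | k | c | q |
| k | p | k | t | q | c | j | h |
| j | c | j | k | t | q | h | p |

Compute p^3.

c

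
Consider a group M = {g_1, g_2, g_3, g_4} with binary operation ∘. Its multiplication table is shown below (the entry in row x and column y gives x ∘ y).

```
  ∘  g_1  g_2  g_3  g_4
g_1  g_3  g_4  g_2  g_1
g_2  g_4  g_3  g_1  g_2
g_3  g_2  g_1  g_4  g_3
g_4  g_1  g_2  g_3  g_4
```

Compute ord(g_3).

2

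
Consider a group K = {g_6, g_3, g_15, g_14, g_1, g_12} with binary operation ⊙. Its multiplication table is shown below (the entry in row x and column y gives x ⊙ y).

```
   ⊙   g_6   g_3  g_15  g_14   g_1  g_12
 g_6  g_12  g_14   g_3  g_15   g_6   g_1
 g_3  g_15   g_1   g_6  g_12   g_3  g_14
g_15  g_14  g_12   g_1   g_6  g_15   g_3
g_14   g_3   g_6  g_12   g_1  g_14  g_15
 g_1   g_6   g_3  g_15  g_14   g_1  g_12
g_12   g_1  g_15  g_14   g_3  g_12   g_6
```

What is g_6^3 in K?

g_1

g_6^1 = g_6
g_6^2 = g_6 ⊙ g_6 = g_12
g_6^3 = g_12 ⊙ g_6 = g_1
(Structurally, K here is isomorphic to the symmetric group S_3.)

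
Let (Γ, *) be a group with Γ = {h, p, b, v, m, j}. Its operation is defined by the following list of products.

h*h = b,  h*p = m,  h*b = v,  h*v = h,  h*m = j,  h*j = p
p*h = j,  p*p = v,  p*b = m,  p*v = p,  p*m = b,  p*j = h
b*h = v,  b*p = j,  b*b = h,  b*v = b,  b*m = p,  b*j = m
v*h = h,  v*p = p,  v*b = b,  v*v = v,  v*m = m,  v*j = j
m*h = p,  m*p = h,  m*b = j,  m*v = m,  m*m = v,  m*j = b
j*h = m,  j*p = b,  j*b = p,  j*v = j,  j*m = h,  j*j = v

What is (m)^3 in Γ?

m

m^1 = m
m^2 = m * m = v
m^3 = v * m = m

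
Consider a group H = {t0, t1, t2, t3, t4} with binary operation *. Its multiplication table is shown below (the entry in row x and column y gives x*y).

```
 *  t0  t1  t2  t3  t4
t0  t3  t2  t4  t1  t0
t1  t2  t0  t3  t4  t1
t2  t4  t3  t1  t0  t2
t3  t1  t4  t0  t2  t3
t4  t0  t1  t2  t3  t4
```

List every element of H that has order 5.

{t0, t1, t2, t3}

Identity is t4. Compute the order of each non-identity element by repeated multiplication:
  t0: t0 → t3 → t1 → t2 → t4  (order 5)
  t1: t1 → t0 → t2 → t3 → t4  (order 5)
  t2: t2 → t1 → t3 → t0 → t4  (order 5)
  t3: t3 → t2 → t0 → t1 → t4  (order 5)
Elements of order 5: {t0, t1, t2, t3}.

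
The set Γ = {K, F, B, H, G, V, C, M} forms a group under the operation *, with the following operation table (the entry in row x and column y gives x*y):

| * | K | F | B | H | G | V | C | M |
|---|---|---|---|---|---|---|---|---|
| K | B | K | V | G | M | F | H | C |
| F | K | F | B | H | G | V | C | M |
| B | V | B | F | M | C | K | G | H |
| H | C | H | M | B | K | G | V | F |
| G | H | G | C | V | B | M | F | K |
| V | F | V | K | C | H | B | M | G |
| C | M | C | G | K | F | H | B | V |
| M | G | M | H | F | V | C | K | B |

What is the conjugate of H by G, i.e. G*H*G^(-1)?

M

The identity is F. In row G, the entry F sits in column C, so G^(-1) = C.
G*H = V
V*C = M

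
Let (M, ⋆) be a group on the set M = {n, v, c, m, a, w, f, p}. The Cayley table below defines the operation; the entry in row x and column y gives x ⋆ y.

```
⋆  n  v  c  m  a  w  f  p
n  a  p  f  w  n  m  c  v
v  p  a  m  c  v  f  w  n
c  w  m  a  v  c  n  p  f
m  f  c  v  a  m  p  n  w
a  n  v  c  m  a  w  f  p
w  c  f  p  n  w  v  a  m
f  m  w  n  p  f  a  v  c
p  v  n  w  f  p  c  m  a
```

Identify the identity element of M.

The identity e satisfies e ⋆ x = x for all x, so its row in the table reproduces the column headers.
Row a reads: n, v, c, m, a, w, f, p — exactly the header order. So a is the identity.

a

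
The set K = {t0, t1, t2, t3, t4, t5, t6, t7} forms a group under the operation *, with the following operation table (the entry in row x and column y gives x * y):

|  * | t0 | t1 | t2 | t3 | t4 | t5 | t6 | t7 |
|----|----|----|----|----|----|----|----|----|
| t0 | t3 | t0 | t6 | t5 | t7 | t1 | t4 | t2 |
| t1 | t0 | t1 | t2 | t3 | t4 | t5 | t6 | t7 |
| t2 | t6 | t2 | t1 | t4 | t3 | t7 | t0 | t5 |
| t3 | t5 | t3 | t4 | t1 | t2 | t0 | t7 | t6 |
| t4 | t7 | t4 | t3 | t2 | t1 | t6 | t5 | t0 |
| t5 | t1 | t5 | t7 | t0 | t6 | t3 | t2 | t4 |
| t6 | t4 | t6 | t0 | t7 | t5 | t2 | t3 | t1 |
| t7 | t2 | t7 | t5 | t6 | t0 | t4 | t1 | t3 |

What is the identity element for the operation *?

The identity e satisfies e * x = x for all x, so its row in the table reproduces the column headers.
Row t1 reads: t0, t1, t2, t3, t4, t5, t6, t7 — exactly the header order. So t1 is the identity.

t1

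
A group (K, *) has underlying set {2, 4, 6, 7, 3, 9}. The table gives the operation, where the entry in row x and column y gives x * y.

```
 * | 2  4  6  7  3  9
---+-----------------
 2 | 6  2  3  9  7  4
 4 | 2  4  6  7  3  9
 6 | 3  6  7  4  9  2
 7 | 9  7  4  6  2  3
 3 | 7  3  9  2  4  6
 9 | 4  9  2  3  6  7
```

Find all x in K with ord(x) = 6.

{2, 9}

Identity is 4. Compute the order of each non-identity element by repeated multiplication:
  2: 2 → 6 → 3 → 7 → 9 → 4  (order 6)
  6: 6 → 7 → 4  (order 3)
  7: 7 → 6 → 4  (order 3)
  3: 3 → 4  (order 2)
  9: 9 → 7 → 3 → 6 → 2 → 4  (order 6)
Elements of order 6: {2, 9}.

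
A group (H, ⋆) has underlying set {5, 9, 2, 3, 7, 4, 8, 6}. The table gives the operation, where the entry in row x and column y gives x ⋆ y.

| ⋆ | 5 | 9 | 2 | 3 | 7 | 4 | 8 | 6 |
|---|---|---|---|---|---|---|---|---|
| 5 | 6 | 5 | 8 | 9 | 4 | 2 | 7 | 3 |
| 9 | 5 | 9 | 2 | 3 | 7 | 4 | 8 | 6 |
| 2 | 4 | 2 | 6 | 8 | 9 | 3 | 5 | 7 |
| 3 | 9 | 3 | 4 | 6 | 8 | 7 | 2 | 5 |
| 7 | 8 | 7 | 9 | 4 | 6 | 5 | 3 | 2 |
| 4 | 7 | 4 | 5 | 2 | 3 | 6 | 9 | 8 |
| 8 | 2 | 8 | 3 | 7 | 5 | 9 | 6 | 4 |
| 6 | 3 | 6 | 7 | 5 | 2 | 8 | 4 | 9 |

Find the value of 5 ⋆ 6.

Read row 5, column 6: 5 ⋆ 6 = 3.

3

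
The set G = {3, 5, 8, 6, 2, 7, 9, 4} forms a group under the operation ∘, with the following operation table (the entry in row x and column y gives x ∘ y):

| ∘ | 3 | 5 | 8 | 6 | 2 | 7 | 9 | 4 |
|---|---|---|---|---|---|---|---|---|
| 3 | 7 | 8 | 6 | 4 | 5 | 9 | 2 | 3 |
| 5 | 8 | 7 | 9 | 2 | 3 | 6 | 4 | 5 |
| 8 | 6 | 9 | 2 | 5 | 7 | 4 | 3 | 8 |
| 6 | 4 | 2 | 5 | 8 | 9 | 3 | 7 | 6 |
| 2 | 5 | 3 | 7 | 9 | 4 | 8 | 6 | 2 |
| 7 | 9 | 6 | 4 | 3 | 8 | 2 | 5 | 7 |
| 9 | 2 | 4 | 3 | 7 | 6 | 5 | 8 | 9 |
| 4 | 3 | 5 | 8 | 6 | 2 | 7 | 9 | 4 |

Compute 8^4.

8^1 = 8
8^2 = 8 ∘ 8 = 2
8^3 = 2 ∘ 8 = 7
8^4 = 7 ∘ 8 = 4

4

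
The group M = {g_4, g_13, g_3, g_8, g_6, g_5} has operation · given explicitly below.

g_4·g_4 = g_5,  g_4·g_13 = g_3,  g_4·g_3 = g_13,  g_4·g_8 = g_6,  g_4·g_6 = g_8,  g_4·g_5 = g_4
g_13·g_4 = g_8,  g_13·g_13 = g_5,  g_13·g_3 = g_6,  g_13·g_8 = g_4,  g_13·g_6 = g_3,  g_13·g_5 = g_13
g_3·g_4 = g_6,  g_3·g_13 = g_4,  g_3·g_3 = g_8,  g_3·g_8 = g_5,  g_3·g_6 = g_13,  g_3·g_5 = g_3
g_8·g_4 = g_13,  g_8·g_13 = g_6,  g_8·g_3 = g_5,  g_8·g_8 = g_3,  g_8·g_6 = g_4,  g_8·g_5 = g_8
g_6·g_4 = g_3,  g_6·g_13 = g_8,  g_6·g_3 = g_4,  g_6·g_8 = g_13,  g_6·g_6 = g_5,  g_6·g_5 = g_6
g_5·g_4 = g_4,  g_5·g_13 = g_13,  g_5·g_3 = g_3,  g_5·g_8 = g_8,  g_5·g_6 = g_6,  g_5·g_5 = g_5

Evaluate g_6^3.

g_6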